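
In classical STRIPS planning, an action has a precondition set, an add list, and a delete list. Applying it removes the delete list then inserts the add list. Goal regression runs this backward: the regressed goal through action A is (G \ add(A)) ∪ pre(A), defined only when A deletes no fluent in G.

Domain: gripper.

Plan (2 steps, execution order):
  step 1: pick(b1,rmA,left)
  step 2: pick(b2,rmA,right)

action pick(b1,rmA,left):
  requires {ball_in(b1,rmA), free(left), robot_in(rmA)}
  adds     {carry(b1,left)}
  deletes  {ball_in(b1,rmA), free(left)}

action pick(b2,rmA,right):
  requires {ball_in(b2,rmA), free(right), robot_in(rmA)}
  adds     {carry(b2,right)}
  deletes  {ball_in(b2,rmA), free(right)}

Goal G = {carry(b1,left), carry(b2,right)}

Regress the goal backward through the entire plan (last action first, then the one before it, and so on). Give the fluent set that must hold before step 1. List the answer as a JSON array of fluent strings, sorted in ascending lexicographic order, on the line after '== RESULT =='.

Work backward from the goal:
  through step 2 (pick(b2,rmA,right)): drop {carry(b2,right)}, keep {carry(b1,left)}, require {ball_in(b2,rmA), free(right), robot_in(rmA)}
    → {ball_in(b2,rmA), carry(b1,left), free(right), robot_in(rmA)}
  through step 1 (pick(b1,rmA,left)): drop {carry(b1,left)}, keep {ball_in(b2,rmA), free(right), robot_in(rmA)}, require {ball_in(b1,rmA), free(left), robot_in(rmA)}
    → {ball_in(b1,rmA), ball_in(b2,rmA), free(left), free(right), robot_in(rmA)}

== RESULT ==
["ball_in(b1,rmA)", "ball_in(b2,rmA)", "free(left)", "free(right)", "robot_in(rmA)"]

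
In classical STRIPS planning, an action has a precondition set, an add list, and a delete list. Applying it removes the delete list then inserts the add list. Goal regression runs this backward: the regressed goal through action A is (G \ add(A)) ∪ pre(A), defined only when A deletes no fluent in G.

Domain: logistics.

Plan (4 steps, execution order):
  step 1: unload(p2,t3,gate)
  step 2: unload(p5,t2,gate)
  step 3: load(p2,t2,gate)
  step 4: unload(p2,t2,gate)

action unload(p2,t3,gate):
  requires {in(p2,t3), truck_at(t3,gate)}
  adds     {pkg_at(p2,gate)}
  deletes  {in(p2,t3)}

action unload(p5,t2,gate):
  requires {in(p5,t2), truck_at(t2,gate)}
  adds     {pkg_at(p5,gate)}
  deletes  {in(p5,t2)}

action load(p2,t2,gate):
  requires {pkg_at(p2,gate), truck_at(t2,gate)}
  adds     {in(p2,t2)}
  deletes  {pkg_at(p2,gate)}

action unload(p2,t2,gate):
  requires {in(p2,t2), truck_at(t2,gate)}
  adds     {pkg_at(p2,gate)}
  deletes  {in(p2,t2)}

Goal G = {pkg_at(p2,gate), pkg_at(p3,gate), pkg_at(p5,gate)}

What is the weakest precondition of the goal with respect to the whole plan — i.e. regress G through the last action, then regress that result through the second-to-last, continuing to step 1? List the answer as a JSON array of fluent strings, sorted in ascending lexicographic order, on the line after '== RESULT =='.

Regress step by step:
  through step 4 (unload(p2,t2,gate)): drop {pkg_at(p2,gate)}, keep {pkg_at(p3,gate), pkg_at(p5,gate)}, require {in(p2,t2), truck_at(t2,gate)}
    → {in(p2,t2), pkg_at(p3,gate), pkg_at(p5,gate), truck_at(t2,gate)}
  through step 3 (load(p2,t2,gate)): drop {in(p2,t2)}, keep {pkg_at(p3,gate), pkg_at(p5,gate), truck_at(t2,gate)}, require {pkg_at(p2,gate), truck_at(t2,gate)}
    → {pkg_at(p2,gate), pkg_at(p3,gate), pkg_at(p5,gate), truck_at(t2,gate)}
  through step 2 (unload(p5,t2,gate)): drop {pkg_at(p5,gate)}, keep {pkg_at(p2,gate), pkg_at(p3,gate), truck_at(t2,gate)}, require {in(p5,t2), truck_at(t2,gate)}
    → {in(p5,t2), pkg_at(p2,gate), pkg_at(p3,gate), truck_at(t2,gate)}
  through step 1 (unload(p2,t3,gate)): drop {pkg_at(p2,gate)}, keep {in(p5,t2), pkg_at(p3,gate), truck_at(t2,gate)}, require {in(p2,t3), truck_at(t3,gate)}
    → {in(p2,t3), in(p5,t2), pkg_at(p3,gate), truck_at(t2,gate), truck_at(t3,gate)}

== RESULT ==
["in(p2,t3)", "in(p5,t2)", "pkg_at(p3,gate)", "truck_at(t2,gate)", "truck_at(t3,gate)"]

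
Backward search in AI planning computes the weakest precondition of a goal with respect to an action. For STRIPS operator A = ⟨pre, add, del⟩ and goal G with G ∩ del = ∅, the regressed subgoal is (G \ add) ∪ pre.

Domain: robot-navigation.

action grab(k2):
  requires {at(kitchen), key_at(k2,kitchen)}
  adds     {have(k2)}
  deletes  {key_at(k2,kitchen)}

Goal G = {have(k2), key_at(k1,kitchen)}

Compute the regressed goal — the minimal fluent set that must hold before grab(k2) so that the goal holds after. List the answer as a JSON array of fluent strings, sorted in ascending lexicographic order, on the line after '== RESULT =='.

Compute (G \ add) ∪ pre:
  G ∩ del = {}  (empty — regression defined)
  G \ add = {have(k2), key_at(k1,kitchen)} \ {have(k2)} = {key_at(k1,kitchen)}
  ∪ pre   = {key_at(k1,kitchen)} ∪ {at(kitchen), key_at(k2,kitchen)}
          = {at(kitchen), key_at(k1,kitchen), key_at(k2,kitchen)}

== RESULT ==
["at(kitchen)", "key_at(k1,kitchen)", "key_at(k2,kitchen)"]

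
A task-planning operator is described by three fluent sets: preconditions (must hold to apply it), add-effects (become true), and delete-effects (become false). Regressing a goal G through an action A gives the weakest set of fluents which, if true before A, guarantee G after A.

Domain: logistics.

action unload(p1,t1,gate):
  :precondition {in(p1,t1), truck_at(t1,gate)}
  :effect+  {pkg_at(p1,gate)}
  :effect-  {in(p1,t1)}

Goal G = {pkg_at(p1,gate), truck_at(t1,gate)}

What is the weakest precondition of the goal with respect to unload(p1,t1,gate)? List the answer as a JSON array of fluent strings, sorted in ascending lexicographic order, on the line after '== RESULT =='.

Regress:
  G ∩ del = {}  (empty — regression defined)
  G \ add = {pkg_at(p1,gate), truck_at(t1,gate)} \ {pkg_at(p1,gate)} = {truck_at(t1,gate)}
  ∪ pre   = {truck_at(t1,gate)} ∪ {in(p1,t1), truck_at(t1,gate)}
          = {in(p1,t1), truck_at(t1,gate)}

== RESULT ==
["in(p1,t1)", "truck_at(t1,gate)"]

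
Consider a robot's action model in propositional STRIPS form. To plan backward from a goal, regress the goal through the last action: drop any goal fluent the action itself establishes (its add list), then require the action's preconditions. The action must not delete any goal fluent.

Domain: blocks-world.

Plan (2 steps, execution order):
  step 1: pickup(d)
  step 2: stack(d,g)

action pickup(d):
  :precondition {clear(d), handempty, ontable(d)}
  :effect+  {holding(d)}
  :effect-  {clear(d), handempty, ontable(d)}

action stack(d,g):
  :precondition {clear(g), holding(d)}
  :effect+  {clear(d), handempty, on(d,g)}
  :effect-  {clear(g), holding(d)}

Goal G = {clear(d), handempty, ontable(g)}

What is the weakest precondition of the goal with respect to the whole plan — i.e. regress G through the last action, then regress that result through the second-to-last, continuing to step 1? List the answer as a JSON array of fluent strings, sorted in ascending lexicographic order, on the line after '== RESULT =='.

Regress step by step:
  through step 2 (stack(d,g)): drop {clear(d), handempty}, keep {ontable(g)}, require {clear(g), holding(d)}
    → {clear(g), holding(d), ontable(g)}
  through step 1 (pickup(d)): drop {holding(d)}, keep {clear(g), ontable(g)}, require {clear(d), handempty, ontable(d)}
    → {clear(d), clear(g), handempty, ontable(d), ontable(g)}

== RESULT ==
["clear(d)", "clear(g)", "handempty", "ontable(d)", "ontable(g)"]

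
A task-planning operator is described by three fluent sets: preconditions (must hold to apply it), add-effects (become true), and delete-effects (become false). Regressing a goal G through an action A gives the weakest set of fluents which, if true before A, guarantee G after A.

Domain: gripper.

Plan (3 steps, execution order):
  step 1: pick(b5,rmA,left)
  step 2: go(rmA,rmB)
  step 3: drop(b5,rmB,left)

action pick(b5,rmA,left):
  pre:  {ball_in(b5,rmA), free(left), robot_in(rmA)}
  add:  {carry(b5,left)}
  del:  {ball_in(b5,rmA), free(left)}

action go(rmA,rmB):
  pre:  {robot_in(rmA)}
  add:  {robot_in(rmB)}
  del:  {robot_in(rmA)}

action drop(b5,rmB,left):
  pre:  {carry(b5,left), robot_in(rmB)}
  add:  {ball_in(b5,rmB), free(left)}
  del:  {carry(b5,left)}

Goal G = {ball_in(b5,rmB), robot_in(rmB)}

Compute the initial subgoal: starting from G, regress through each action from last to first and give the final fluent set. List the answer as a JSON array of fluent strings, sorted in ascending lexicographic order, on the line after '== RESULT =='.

Regress step by step:
  through step 3 (drop(b5,rmB,left)): drop {ball_in(b5,rmB)}, keep {robot_in(rmB)}, require {carry(b5,left), robot_in(rmB)}
    → {carry(b5,left), robot_in(rmB)}
  through step 2 (go(rmA,rmB)): drop {robot_in(rmB)}, keep {carry(b5,left)}, require {robot_in(rmA)}
    → {carry(b5,left), robot_in(rmA)}
  through step 1 (pick(b5,rmA,left)): drop {carry(b5,left)}, keep {robot_in(rmA)}, require {ball_in(b5,rmA), free(left), robot_in(rmA)}
    → {ball_in(b5,rmA), free(left), robot_in(rmA)}

== RESULT ==
["ball_in(b5,rmA)", "free(left)", "robot_in(rmA)"]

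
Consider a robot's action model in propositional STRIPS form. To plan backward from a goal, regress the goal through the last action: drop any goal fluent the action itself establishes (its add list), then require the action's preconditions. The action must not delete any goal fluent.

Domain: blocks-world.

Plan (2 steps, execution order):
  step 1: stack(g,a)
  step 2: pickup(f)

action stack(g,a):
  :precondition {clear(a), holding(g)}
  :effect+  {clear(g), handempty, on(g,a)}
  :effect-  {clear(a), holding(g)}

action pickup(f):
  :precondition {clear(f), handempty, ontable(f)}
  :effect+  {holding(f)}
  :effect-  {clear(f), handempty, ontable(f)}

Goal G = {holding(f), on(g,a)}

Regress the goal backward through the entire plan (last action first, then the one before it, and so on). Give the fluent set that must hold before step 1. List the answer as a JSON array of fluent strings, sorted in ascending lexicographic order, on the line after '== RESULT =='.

Regress step by step:
  through step 2 (pickup(f)): drop {holding(f)}, keep {on(g,a)}, require {clear(f), handempty, ontable(f)}
    → {clear(f), handempty, on(g,a), ontable(f)}
  through step 1 (stack(g,a)): drop {handempty, on(g,a)}, keep {clear(f), ontable(f)}, require {clear(a), holding(g)}
    → {clear(a), clear(f), holding(g), ontable(f)}

== RESULT ==
["clear(a)", "clear(f)", "holding(g)", "ontable(f)"]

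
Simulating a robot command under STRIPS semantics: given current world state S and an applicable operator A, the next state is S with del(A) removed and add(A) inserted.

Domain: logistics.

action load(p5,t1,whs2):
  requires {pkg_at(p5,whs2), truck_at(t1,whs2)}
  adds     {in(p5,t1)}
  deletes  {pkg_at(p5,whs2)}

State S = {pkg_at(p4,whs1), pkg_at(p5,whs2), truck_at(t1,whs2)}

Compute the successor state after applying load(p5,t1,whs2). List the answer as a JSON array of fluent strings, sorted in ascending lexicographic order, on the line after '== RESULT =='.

Progress:
  pre ⊆ S: {pkg_at(p5,whs2), truck_at(t1,whs2)} ⊆ S  — applicable
  S \ del = {pkg_at(p4,whs1), truck_at(t1,whs2)}
  ∪ add   = {in(p5,t1), pkg_at(p4,whs1), truck_at(t1,whs2)}

== RESULT ==
["in(p5,t1)", "pkg_at(p4,whs1)", "truck_at(t1,whs2)"]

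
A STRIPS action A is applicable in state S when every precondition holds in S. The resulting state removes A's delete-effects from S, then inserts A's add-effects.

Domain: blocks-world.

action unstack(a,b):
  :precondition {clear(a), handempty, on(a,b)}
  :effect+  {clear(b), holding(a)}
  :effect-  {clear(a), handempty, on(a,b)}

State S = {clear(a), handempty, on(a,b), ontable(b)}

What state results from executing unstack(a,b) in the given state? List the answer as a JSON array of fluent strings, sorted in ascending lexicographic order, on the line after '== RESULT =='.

Compute (S \ del) ∪ add:
  pre ⊆ S: {clear(a), handempty, on(a,b)} ⊆ S  — applicable
  S \ del = {ontable(b)}
  ∪ add   = {clear(b), holding(a), ontable(b)}

== RESULT ==
["clear(b)", "holding(a)", "ontable(b)"]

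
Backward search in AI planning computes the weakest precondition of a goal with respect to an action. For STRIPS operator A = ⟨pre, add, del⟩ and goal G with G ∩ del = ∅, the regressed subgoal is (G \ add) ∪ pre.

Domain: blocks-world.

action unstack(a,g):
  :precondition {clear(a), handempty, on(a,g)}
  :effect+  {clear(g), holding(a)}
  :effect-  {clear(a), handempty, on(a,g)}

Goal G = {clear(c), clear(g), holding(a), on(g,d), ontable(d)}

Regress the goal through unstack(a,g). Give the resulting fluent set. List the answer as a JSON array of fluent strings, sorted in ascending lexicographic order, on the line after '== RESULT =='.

Regress:
  G ∩ del = {}  (empty — regression defined)
  G \ add = {clear(c), clear(g), holding(a), on(g,d), ontable(d)} \ {clear(g), holding(a)} = {clear(c), on(g,d), ontable(d)}
  ∪ pre   = {clear(c), on(g,d), ontable(d)} ∪ {clear(a), handempty, on(a,g)}
          = {clear(a), clear(c), handempty, on(a,g), on(g,d), ontable(d)}

== RESULT ==
["clear(a)", "clear(c)", "handempty", "on(a,g)", "on(g,d)", "ontable(d)"]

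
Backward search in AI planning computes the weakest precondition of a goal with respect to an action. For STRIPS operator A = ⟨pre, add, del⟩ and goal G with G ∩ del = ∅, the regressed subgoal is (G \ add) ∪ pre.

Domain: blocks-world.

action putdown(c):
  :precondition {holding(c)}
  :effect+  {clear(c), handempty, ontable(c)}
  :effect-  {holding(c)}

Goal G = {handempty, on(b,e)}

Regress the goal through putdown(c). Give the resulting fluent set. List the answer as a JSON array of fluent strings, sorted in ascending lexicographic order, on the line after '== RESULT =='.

Regress:
  G ∩ del = {}  (empty — regression defined)
  G \ add = {handempty, on(b,e)} \ {clear(c), handempty, ontable(c)} = {on(b,e)}
  ∪ pre   = {on(b,e)} ∪ {holding(c)}
          = {holding(c), on(b,e)}

== RESULT ==
["holding(c)", "on(b,e)"]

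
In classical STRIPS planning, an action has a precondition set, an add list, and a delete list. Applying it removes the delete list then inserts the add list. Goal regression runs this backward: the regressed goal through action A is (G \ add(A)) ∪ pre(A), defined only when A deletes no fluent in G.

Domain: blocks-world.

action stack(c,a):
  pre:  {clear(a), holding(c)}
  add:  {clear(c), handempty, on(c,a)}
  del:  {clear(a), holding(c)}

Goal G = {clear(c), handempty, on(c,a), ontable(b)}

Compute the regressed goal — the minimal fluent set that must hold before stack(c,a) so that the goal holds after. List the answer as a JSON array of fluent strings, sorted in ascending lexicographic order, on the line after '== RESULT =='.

Regress:
  G ∩ del = {}  (empty — regression defined)
  G \ add = {clear(c), handempty, on(c,a), ontable(b)} \ {clear(c), handempty, on(c,a)} = {ontable(b)}
  ∪ pre   = {ontable(b)} ∪ {clear(a), holding(c)}
          = {clear(a), holding(c), ontable(b)}

== RESULT ==
["clear(a)", "holding(c)", "ontable(b)"]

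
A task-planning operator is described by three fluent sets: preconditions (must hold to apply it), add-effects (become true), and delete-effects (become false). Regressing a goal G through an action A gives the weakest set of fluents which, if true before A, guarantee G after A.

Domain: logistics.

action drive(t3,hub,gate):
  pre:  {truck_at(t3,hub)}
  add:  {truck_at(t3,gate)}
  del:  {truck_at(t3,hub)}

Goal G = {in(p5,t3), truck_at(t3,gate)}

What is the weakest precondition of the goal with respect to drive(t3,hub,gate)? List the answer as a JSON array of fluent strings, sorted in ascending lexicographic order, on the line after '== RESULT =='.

Compute (G \ add) ∪ pre:
  G ∩ del = {}  (empty — regression defined)
  G \ add = {in(p5,t3), truck_at(t3,gate)} \ {truck_at(t3,gate)} = {in(p5,t3)}
  ∪ pre   = {in(p5,t3)} ∪ {truck_at(t3,hub)}
          = {in(p5,t3), truck_at(t3,hub)}

== RESULT ==
["in(p5,t3)", "truck_at(t3,hub)"]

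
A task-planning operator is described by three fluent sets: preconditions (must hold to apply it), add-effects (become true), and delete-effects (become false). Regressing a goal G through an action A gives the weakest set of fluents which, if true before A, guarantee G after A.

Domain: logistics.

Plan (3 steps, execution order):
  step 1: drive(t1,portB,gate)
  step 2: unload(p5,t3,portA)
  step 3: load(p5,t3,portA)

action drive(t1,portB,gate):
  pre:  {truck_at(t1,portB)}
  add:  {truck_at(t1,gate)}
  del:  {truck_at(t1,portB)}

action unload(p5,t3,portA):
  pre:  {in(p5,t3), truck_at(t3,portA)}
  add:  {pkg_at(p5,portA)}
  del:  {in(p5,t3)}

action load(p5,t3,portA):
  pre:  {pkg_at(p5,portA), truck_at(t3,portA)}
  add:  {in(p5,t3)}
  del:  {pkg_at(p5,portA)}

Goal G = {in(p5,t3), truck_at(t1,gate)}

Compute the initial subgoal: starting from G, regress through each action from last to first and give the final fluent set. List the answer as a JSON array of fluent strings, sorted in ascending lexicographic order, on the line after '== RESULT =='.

Work backward from the goal:
  through step 3 (load(p5,t3,portA)): drop {in(p5,t3)}, keep {truck_at(t1,gate)}, require {pkg_at(p5,portA), truck_at(t3,portA)}
    → {pkg_at(p5,portA), truck_at(t1,gate), truck_at(t3,portA)}
  through step 2 (unload(p5,t3,portA)): drop {pkg_at(p5,portA)}, keep {truck_at(t1,gate), truck_at(t3,portA)}, require {in(p5,t3), truck_at(t3,portA)}
    → {in(p5,t3), truck_at(t1,gate), truck_at(t3,portA)}
  through step 1 (drive(t1,portB,gate)): drop {truck_at(t1,gate)}, keep {in(p5,t3), truck_at(t3,portA)}, require {truck_at(t1,portB)}
    → {in(p5,t3), truck_at(t1,portB), truck_at(t3,portA)}

== RESULT ==
["in(p5,t3)", "truck_at(t1,portB)", "truck_at(t3,portA)"]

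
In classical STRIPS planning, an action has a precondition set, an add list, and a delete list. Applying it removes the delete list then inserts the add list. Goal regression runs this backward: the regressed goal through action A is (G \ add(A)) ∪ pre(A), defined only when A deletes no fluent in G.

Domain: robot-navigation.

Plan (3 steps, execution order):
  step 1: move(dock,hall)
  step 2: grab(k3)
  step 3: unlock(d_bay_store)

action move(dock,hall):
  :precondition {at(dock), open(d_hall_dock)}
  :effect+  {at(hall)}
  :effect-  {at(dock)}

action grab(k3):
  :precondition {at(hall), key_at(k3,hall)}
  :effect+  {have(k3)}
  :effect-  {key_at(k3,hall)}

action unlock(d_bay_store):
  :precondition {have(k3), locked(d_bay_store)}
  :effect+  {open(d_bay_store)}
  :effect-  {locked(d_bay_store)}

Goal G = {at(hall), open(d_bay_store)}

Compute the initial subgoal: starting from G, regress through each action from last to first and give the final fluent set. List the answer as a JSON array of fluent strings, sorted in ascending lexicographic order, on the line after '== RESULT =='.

Work backward from the goal:
  through step 3 (unlock(d_bay_store)): drop {open(d_bay_store)}, keep {at(hall)}, require {have(k3), locked(d_bay_store)}
    → {at(hall), have(k3), locked(d_bay_store)}
  through step 2 (grab(k3)): drop {have(k3)}, keep {at(hall), locked(d_bay_store)}, require {at(hall), key_at(k3,hall)}
    → {at(hall), key_at(k3,hall), locked(d_bay_store)}
  through step 1 (move(dock,hall)): drop {at(hall)}, keep {key_at(k3,hall), locked(d_bay_store)}, require {at(dock), open(d_hall_dock)}
    → {at(dock), key_at(k3,hall), locked(d_bay_store), open(d_hall_dock)}

== RESULT ==
["at(dock)", "key_at(k3,hall)", "locked(d_bay_store)", "open(d_hall_dock)"]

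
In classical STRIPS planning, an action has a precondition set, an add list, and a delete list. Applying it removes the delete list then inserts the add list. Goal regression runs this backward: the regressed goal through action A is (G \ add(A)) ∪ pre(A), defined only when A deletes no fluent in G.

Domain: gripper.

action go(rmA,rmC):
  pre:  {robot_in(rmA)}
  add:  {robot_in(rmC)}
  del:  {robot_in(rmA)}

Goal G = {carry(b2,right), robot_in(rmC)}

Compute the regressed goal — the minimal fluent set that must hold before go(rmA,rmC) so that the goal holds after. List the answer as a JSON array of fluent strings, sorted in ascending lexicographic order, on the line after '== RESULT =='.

Compute (G \ add) ∪ pre:
  G ∩ del = {}  (empty — regression defined)
  G \ add = {carry(b2,right), robot_in(rmC)} \ {robot_in(rmC)} = {carry(b2,right)}
  ∪ pre   = {carry(b2,right)} ∪ {robot_in(rmA)}
          = {carry(b2,right), robot_in(rmA)}

== RESULT ==
["carry(b2,right)", "robot_in(rmA)"]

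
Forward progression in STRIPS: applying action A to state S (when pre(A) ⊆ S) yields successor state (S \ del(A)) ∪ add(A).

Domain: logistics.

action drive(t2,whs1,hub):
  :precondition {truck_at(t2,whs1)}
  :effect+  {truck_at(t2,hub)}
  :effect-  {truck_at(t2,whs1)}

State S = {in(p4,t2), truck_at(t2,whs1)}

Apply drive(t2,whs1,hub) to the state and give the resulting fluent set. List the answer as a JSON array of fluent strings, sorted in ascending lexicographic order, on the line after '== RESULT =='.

Compute (S \ del) ∪ add:
  pre ⊆ S: {truck_at(t2,whs1)} ⊆ S  — applicable
  S \ del = {in(p4,t2)}
  ∪ add   = {in(p4,t2), truck_at(t2,hub)}

== RESULT ==
["in(p4,t2)", "truck_at(t2,hub)"]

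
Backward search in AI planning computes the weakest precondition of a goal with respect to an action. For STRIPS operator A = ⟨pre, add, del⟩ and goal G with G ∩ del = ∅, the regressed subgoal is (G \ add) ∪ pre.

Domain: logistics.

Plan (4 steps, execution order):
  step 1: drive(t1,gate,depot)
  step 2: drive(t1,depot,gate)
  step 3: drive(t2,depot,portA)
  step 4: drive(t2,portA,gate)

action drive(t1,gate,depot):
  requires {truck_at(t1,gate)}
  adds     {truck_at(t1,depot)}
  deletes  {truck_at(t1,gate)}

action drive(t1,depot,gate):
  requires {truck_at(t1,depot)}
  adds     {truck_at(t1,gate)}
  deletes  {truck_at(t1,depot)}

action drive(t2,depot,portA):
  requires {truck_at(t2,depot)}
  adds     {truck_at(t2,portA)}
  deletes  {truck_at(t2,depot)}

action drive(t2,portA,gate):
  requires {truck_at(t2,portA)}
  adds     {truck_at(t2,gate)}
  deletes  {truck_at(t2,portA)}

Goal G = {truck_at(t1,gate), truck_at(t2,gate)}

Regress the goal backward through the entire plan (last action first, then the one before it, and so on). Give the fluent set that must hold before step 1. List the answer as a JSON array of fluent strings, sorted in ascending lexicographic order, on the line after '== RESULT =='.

Work backward from the goal:
  through step 4 (drive(t2,portA,gate)): drop {truck_at(t2,gate)}, keep {truck_at(t1,gate)}, require {truck_at(t2,portA)}
    → {truck_at(t1,gate), truck_at(t2,portA)}
  through step 3 (drive(t2,depot,portA)): drop {truck_at(t2,portA)}, keep {truck_at(t1,gate)}, require {truck_at(t2,depot)}
    → {truck_at(t1,gate), truck_at(t2,depot)}
  through step 2 (drive(t1,depot,gate)): drop {truck_at(t1,gate)}, keep {truck_at(t2,depot)}, require {truck_at(t1,depot)}
    → {truck_at(t1,depot), truck_at(t2,depot)}
  through step 1 (drive(t1,gate,depot)): drop {truck_at(t1,depot)}, keep {truck_at(t2,depot)}, require {truck_at(t1,gate)}
    → {truck_at(t1,gate), truck_at(t2,depot)}

== RESULT ==
["truck_at(t1,gate)", "truck_at(t2,depot)"]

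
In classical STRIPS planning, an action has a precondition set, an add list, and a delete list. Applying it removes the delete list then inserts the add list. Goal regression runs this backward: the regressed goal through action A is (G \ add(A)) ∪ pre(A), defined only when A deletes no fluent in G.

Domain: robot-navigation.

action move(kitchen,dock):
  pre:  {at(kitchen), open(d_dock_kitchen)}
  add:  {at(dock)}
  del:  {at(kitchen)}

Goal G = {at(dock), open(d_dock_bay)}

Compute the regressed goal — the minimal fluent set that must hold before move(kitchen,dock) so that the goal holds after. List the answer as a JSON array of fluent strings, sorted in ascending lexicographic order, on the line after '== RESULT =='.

Compute (G \ add) ∪ pre:
  G ∩ del = {}  (empty — regression defined)
  G \ add = {at(dock), open(d_dock_bay)} \ {at(dock)} = {open(d_dock_bay)}
  ∪ pre   = {open(d_dock_bay)} ∪ {at(kitchen), open(d_dock_kitchen)}
          = {at(kitchen), open(d_dock_bay), open(d_dock_kitchen)}

== RESULT ==
["at(kitchen)", "open(d_dock_bay)", "open(d_dock_kitchen)"]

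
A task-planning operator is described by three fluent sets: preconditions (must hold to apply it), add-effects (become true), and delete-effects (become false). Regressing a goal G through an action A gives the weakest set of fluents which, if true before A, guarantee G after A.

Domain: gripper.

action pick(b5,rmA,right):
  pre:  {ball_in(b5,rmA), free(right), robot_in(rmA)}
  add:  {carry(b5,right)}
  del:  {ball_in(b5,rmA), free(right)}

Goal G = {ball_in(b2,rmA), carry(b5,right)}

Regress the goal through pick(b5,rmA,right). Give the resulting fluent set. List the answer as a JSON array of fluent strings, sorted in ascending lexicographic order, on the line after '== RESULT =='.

Compute (G \ add) ∪ pre:
  G ∩ del = {}  (empty — regression defined)
  G \ add = {ball_in(b2,rmA), carry(b5,right)} \ {carry(b5,right)} = {ball_in(b2,rmA)}
  ∪ pre   = {ball_in(b2,rmA)} ∪ {ball_in(b5,rmA), free(right), robot_in(rmA)}
          = {ball_in(b2,rmA), ball_in(b5,rmA), free(right), robot_in(rmA)}

== RESULT ==
["ball_in(b2,rmA)", "ball_in(b5,rmA)", "free(right)", "robot_in(rmA)"]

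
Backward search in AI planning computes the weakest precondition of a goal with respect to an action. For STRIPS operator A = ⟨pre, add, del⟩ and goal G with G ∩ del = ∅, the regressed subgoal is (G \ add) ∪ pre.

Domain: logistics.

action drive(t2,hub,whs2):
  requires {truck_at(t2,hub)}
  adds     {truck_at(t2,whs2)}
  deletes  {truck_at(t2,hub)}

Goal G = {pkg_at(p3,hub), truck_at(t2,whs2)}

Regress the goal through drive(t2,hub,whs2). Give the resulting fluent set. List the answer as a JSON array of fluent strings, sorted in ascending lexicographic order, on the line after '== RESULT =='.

Regress:
  G ∩ del = {}  (empty — regression defined)
  G \ add = {pkg_at(p3,hub), truck_at(t2,whs2)} \ {truck_at(t2,whs2)} = {pkg_at(p3,hub)}
  ∪ pre   = {pkg_at(p3,hub)} ∪ {truck_at(t2,hub)}
          = {pkg_at(p3,hub), truck_at(t2,hub)}

== RESULT ==
["pkg_at(p3,hub)", "truck_at(t2,hub)"]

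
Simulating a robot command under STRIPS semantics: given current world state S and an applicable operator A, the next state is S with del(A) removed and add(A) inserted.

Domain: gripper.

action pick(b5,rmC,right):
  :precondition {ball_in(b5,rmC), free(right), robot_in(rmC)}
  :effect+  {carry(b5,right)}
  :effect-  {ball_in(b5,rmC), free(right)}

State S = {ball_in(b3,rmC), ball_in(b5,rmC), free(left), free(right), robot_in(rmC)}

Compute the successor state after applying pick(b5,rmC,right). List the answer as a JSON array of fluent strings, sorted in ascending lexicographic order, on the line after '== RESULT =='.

Progress:
  pre ⊆ S: {ball_in(b5,rmC), free(right), robot_in(rmC)} ⊆ S  — applicable
  S \ del = {ball_in(b3,rmC), free(left), robot_in(rmC)}
  ∪ add   = {ball_in(b3,rmC), carry(b5,right), free(left), robot_in(rmC)}

== RESULT ==
["ball_in(b3,rmC)", "carry(b5,right)", "free(left)", "robot_in(rmC)"]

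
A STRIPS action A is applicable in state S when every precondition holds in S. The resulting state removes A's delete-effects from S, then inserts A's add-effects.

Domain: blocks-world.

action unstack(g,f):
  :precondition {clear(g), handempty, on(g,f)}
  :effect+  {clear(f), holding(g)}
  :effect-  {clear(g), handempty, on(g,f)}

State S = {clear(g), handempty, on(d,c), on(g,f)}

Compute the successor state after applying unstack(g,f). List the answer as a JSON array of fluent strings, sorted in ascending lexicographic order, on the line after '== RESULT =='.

Compute (S \ del) ∪ add:
  pre ⊆ S: {clear(g), handempty, on(g,f)} ⊆ S  — applicable
  S \ del = {on(d,c)}
  ∪ add   = {clear(f), holding(g), on(d,c)}

== RESULT ==
["clear(f)", "holding(g)", "on(d,c)"]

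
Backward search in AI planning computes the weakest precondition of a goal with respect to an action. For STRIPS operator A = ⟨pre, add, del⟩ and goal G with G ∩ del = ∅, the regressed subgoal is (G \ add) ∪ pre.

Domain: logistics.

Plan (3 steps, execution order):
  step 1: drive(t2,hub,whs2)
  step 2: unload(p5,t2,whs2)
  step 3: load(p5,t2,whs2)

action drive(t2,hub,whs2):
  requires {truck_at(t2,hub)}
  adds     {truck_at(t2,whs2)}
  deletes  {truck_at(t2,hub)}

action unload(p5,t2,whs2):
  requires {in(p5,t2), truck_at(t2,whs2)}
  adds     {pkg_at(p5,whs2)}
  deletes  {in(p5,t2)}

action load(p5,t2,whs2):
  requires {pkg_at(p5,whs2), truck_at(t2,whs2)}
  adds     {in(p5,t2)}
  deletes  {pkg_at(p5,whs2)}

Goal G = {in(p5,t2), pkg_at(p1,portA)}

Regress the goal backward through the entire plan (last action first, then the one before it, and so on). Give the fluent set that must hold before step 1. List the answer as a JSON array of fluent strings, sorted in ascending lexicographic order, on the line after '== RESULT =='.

Regress step by step:
  through step 3 (load(p5,t2,whs2)): drop {in(p5,t2)}, keep {pkg_at(p1,portA)}, require {pkg_at(p5,whs2), truck_at(t2,whs2)}
    → {pkg_at(p1,portA), pkg_at(p5,whs2), truck_at(t2,whs2)}
  through step 2 (unload(p5,t2,whs2)): drop {pkg_at(p5,whs2)}, keep {pkg_at(p1,portA), truck_at(t2,whs2)}, require {in(p5,t2), truck_at(t2,whs2)}
    → {in(p5,t2), pkg_at(p1,portA), truck_at(t2,whs2)}
  through step 1 (drive(t2,hub,whs2)): drop {truck_at(t2,whs2)}, keep {in(p5,t2), pkg_at(p1,portA)}, require {truck_at(t2,hub)}
    → {in(p5,t2), pkg_at(p1,portA), truck_at(t2,hub)}

== RESULT ==
["in(p5,t2)", "pkg_at(p1,portA)", "truck_at(t2,hub)"]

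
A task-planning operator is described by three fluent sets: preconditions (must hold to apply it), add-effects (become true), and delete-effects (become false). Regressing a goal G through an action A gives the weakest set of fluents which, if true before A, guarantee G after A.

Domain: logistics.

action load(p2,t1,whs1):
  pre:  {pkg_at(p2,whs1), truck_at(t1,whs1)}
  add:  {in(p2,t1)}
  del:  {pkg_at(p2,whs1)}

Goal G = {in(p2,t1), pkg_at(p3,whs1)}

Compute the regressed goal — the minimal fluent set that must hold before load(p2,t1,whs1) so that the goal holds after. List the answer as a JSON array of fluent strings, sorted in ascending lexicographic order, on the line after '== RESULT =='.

Compute (G \ add) ∪ pre:
  G ∩ del = {}  (empty — regression defined)
  G \ add = {in(p2,t1), pkg_at(p3,whs1)} \ {in(p2,t1)} = {pkg_at(p3,whs1)}
  ∪ pre   = {pkg_at(p3,whs1)} ∪ {pkg_at(p2,whs1), truck_at(t1,whs1)}
          = {pkg_at(p2,whs1), pkg_at(p3,whs1), truck_at(t1,whs1)}

== RESULT ==
["pkg_at(p2,whs1)", "pkg_at(p3,whs1)", "truck_at(t1,whs1)"]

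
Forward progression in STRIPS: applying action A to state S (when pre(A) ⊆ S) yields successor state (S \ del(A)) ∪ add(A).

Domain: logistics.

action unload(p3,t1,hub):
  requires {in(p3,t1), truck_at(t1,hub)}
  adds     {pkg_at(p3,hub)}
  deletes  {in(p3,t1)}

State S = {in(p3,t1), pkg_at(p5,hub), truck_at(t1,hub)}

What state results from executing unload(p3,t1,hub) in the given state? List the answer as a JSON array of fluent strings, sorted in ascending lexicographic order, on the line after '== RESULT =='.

Progress:
  pre ⊆ S: {in(p3,t1), truck_at(t1,hub)} ⊆ S  — applicable
  S \ del = {pkg_at(p5,hub), truck_at(t1,hub)}
  ∪ add   = {pkg_at(p3,hub), pkg_at(p5,hub), truck_at(t1,hub)}

== RESULT ==
["pkg_at(p3,hub)", "pkg_at(p5,hub)", "truck_at(t1,hub)"]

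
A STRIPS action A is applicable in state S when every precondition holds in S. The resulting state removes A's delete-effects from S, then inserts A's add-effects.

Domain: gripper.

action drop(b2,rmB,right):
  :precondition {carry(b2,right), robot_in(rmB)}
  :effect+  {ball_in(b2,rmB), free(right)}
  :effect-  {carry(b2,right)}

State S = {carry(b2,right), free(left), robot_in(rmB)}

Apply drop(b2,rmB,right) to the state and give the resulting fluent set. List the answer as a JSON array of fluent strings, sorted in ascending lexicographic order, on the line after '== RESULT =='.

Progress:
  pre ⊆ S: {carry(b2,right), robot_in(rmB)} ⊆ S  — applicable
  S \ del = {free(left), robot_in(rmB)}
  ∪ add   = {ball_in(b2,rmB), free(left), free(right), robot_in(rmB)}

== RESULT ==
["ball_in(b2,rmB)", "free(left)", "free(right)", "robot_in(rmB)"]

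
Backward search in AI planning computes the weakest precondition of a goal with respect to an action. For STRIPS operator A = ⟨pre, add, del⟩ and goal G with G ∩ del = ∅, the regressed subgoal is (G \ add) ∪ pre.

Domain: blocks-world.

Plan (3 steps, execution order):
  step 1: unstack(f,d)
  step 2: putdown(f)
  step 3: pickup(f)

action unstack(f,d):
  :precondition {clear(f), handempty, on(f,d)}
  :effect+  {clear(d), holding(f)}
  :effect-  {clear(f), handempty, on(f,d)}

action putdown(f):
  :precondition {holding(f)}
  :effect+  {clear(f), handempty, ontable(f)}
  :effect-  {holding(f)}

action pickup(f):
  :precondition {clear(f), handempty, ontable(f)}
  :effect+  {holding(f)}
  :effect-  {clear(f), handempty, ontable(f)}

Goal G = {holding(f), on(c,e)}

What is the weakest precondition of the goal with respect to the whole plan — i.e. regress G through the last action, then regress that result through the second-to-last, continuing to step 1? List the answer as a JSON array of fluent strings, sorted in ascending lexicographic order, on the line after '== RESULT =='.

Regress step by step:
  through step 3 (pickup(f)): drop {holding(f)}, keep {on(c,e)}, require {clear(f), handempty, ontable(f)}
    → {clear(f), handempty, on(c,e), ontable(f)}
  through step 2 (putdown(f)): drop {clear(f), handempty, ontable(f)}, keep {on(c,e)}, require {holding(f)}
    → {holding(f), on(c,e)}
  through step 1 (unstack(f,d)): drop {holding(f)}, keep {on(c,e)}, require {clear(f), handempty, on(f,d)}
    → {clear(f), handempty, on(c,e), on(f,d)}

== RESULT ==
["clear(f)", "handempty", "on(c,e)", "on(f,d)"]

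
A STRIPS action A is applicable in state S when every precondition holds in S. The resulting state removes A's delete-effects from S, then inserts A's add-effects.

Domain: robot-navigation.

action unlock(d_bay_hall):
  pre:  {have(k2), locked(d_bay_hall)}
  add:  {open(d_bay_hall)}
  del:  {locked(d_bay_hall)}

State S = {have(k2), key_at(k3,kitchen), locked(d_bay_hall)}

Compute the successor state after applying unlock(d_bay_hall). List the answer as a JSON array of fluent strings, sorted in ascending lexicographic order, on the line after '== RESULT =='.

Compute (S \ del) ∪ add:
  pre ⊆ S: {have(k2), locked(d_bay_hall)} ⊆ S  — applicable
  S \ del = {have(k2), key_at(k3,kitchen)}
  ∪ add   = {have(k2), key_at(k3,kitchen), open(d_bay_hall)}

== RESULT ==
["have(k2)", "key_at(k3,kitchen)", "open(d_bay_hall)"]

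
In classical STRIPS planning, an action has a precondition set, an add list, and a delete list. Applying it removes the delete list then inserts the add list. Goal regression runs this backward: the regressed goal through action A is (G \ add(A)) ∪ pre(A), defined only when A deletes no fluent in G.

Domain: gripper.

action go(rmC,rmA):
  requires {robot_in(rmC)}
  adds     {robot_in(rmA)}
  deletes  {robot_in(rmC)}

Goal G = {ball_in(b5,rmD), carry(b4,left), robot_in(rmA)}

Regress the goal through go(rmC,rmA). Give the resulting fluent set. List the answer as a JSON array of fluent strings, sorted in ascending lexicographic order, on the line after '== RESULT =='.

Regress:
  G ∩ del = {}  (empty — regression defined)
  G \ add = {ball_in(b5,rmD), carry(b4,left), robot_in(rmA)} \ {robot_in(rmA)} = {ball_in(b5,rmD), carry(b4,left)}
  ∪ pre   = {ball_in(b5,rmD), carry(b4,left)} ∪ {robot_in(rmC)}
          = {ball_in(b5,rmD), carry(b4,left), robot_in(rmC)}

== RESULT ==
["ball_in(b5,rmD)", "carry(b4,left)", "robot_in(rmC)"]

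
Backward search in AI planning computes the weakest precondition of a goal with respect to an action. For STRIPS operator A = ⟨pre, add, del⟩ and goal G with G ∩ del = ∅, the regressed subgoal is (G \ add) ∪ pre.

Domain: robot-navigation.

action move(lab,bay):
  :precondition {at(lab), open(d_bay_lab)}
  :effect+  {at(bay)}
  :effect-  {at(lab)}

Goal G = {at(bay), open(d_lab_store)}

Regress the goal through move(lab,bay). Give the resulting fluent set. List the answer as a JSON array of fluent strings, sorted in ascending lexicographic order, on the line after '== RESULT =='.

Compute (G \ add) ∪ pre:
  G ∩ del = {}  (empty — regression defined)
  G \ add = {at(bay), open(d_lab_store)} \ {at(bay)} = {open(d_lab_store)}
  ∪ pre   = {open(d_lab_store)} ∪ {at(lab), open(d_bay_lab)}
          = {at(lab), open(d_bay_lab), open(d_lab_store)}

== RESULT ==
["at(lab)", "open(d_bay_lab)", "open(d_lab_store)"]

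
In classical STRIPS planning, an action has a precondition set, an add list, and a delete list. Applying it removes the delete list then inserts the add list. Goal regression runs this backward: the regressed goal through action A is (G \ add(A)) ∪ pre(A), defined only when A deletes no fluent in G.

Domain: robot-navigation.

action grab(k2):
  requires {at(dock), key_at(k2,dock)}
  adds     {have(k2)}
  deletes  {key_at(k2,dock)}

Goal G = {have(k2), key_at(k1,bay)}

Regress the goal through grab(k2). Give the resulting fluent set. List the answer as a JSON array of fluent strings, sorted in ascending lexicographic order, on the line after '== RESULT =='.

Compute (G \ add) ∪ pre:
  G ∩ del = {}  (empty — regression defined)
  G \ add = {have(k2), key_at(k1,bay)} \ {have(k2)} = {key_at(k1,bay)}
  ∪ pre   = {key_at(k1,bay)} ∪ {at(dock), key_at(k2,dock)}
          = {at(dock), key_at(k1,bay), key_at(k2,dock)}

== RESULT ==
["at(dock)", "key_at(k1,bay)", "key_at(k2,dock)"]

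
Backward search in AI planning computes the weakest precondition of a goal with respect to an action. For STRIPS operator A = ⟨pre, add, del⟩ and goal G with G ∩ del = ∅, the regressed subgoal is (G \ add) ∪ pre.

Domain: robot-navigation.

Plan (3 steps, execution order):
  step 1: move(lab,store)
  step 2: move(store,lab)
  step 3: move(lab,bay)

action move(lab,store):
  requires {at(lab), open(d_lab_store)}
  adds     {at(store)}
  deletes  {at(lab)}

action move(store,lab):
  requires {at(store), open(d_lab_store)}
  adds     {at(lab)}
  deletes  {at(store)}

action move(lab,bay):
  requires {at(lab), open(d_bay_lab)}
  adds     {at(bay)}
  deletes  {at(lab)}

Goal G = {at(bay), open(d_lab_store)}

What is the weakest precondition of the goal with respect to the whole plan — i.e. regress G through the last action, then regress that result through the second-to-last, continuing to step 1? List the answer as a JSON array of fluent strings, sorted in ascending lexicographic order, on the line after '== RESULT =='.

Regress step by step:
  through step 3 (move(lab,bay)): drop {at(bay)}, keep {open(d_lab_store)}, require {at(lab), open(d_bay_lab)}
    → {at(lab), open(d_bay_lab), open(d_lab_store)}
  through step 2 (move(store,lab)): drop {at(lab)}, keep {open(d_bay_lab), open(d_lab_store)}, require {at(store), open(d_lab_store)}
    → {at(store), open(d_bay_lab), open(d_lab_store)}
  through step 1 (move(lab,store)): drop {at(store)}, keep {open(d_bay_lab), open(d_lab_store)}, require {at(lab), open(d_lab_store)}
    → {at(lab), open(d_bay_lab), open(d_lab_store)}

== RESULT ==
["at(lab)", "open(d_bay_lab)", "open(d_lab_store)"]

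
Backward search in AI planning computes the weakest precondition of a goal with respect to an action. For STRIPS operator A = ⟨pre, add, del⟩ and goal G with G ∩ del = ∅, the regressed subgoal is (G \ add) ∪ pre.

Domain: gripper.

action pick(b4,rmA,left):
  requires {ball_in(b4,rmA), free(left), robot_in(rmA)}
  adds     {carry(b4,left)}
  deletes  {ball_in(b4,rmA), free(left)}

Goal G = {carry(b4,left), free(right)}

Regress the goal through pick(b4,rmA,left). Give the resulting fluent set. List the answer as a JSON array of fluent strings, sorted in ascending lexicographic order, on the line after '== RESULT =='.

Regress:
  G ∩ del = {}  (empty — regression defined)
  G \ add = {carry(b4,left), free(right)} \ {carry(b4,left)} = {free(right)}
  ∪ pre   = {free(right)} ∪ {ball_in(b4,rmA), free(left), robot_in(rmA)}
          = {ball_in(b4,rmA), free(left), free(right), robot_in(rmA)}

== RESULT ==
["ball_in(b4,rmA)", "free(left)", "free(right)", "robot_in(rmA)"]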